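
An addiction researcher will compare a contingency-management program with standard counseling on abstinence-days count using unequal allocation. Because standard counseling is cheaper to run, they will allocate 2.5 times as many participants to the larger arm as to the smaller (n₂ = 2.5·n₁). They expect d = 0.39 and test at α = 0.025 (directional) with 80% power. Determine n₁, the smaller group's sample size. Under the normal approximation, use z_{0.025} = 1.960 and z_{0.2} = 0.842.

With allocation ratio k = n₂/n₁ = 2.5, Var(x̄₁−x̄₂) = σ²(1/n₁ + 1/(k·n₁)) = σ²·(k+1)/(k·n₁).
So n₁ = (1 + 1/k)·((z_{α} + z_β)/d)² = 1.400 × (2.802/0.39)².
n₁ = 1.400 × 51.62 = 72.3.
Round up: n₁ = 73, giving n₂ = ⌈2.5 × 73⌉ = ⌈182.5⌉ = 183.

n₁ = 73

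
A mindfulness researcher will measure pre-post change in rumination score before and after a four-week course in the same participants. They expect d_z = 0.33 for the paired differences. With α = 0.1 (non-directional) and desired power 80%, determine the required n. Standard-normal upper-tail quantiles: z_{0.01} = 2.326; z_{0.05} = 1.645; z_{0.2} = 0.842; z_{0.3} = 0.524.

For a paired (one-sample on differences) test: n = ((z_{α/2} + z_β) / d)².
z_{α/2} + z_β = 1.645 + 0.842 = 2.487.
n = (2.487 / 0.33)² = 7.536² = 56.80.
Round up.

n = 57 pairs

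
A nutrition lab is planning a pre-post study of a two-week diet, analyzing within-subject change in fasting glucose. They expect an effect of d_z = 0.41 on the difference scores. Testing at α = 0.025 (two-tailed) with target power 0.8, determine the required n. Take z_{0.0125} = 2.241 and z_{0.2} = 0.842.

n = 57 pairs

For a paired (one-sample on differences) test: n = ((z_{α/2} + z_β) / d)².
z_{α/2} + z_β = 2.241 + 0.842 = 3.083.
n = (3.083 / 0.41)² = 7.520² = 56.54.
Round up.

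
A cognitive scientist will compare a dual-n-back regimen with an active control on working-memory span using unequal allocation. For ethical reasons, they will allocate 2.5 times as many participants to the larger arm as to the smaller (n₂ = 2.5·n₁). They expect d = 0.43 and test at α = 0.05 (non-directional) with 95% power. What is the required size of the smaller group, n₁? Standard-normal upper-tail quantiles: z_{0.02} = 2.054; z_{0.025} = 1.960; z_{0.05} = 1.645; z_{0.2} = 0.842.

With allocation ratio k = n₂/n₁ = 2.5, Var(x̄₁−x̄₂) = σ²(1/n₁ + 1/(k·n₁)) = σ²·(k+1)/(k·n₁).
So n₁ = (1 + 1/k)·((z_{α/2} + z_β)/d)² = 1.400 × (3.605/0.43)².
n₁ = 1.400 × 70.29 = 98.4.
Round up: n₁ = 99, giving n₂ = ⌈2.5 × 99⌉ = ⌈247.5⌉ = 248.

n₁ = 99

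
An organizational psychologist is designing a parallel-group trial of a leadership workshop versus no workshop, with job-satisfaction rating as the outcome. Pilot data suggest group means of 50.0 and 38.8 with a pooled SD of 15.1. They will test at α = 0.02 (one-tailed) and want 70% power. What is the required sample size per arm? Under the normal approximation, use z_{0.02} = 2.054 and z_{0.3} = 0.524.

Cohen's d = |M₁ − M₂| / SD_pooled = |50.0 − 38.8| / 15.1 = 11.2 / 15.1 = 0.742.
For two independent groups with equal n: n = 2·((z_{α} + z_β) / d)².
z_{α} + z_β = 2.054 + 0.524 = 2.578.
n = 2 × (2.578 / 0.742)² = 2 × 3.474² = 2 × 12.07 = 24.1.
Round up to the next whole participant.

n = 25 per group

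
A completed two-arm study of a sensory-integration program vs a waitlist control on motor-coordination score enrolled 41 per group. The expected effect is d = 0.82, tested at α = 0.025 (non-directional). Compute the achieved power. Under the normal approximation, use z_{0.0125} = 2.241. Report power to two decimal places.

power ≈ 0.93

For two equal groups, power = Φ(d·√(n/2) − z_{α/2}).
d·√(n/2) = 0.82 × √(41/2) = 0.82 × 4.528 = 3.713.
z_β = 3.713 − 2.241 = 1.472.
Power = Φ(1.472) = 0.929.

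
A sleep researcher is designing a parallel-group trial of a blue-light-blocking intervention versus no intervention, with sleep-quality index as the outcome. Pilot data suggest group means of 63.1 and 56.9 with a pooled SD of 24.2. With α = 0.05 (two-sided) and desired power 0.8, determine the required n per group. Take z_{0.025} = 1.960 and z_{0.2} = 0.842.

Cohen's d = |M₁ − M₂| / SD_pooled = |63.1 − 56.9| / 24.2 = 6.2 / 24.2 = 0.256.
For two independent groups with equal n: n = 2·((z_{α/2} + z_β) / d)².
z_{α/2} + z_β = 1.960 + 0.842 = 2.802.
n = 2 × (2.802 / 0.256)² = 2 × 10.945² = 2 × 119.80 = 239.6.
Round up to the next whole participant.

n = 240 per group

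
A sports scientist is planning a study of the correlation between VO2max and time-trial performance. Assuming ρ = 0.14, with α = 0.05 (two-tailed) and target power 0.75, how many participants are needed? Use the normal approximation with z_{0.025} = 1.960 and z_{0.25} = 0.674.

n = 353

Fisher's z: C = ½·ln((1+r)/(1−r)) = ½·ln(1.3256) = 0.1409.
n = ((z_{α/2} + z_β)/C)² + 3.
(1.960 + 0.674) / 0.1409 = 2.634 / 0.1409 = 18.694.
n = 18.694² + 3 = 349.47 + 3 = 352.5.
Round up.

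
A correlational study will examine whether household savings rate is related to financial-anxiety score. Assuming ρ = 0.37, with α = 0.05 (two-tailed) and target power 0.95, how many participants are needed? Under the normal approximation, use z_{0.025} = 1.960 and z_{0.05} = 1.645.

n = 90

Fisher's z: C = ½·ln((1+r)/(1−r)) = ½·ln(2.1746) = 0.3884.
n = ((z_{α/2} + z_β)/C)² + 3.
(1.960 + 1.645) / 0.3884 = 3.605 / 0.3884 = 9.282.
n = 9.282² + 3 = 86.15 + 3 = 89.1.
Round up.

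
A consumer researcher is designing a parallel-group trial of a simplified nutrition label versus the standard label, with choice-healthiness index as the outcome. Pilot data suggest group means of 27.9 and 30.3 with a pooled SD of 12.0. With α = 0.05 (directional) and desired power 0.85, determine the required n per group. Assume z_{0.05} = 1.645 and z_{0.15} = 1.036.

Cohen's d = |M₁ − M₂| / SD_pooled = |27.9 − 30.3| / 12.0 = 2.4 / 12.0 = 0.200.
For two independent groups with equal n: n = 2·((z_{α} + z_β) / d)².
z_{α} + z_β = 1.645 + 1.036 = 2.681.
n = 2 × (2.681 / 0.200)² = 2 × 13.405² = 2 × 179.69 = 359.4.
Round up to the next whole participant.

n = 360 per group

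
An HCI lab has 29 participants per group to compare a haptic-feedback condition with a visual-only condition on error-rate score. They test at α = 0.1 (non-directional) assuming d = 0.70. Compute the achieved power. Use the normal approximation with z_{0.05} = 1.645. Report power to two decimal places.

power ≈ 0.85

For two equal groups, power = Φ(d·√(n/2) − z_{α/2}).
d·√(n/2) = 0.70 × √(29/2) = 0.70 × 3.808 = 2.666.
z_β = 2.666 − 1.645 = 1.021.
Power = Φ(1.021) = 0.846.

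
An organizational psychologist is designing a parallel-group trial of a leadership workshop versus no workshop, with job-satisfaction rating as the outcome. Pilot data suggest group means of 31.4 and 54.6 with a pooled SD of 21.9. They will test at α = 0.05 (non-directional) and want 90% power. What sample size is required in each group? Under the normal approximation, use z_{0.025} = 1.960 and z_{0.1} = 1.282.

Cohen's d = |M₁ − M₂| / SD_pooled = |31.4 − 54.6| / 21.9 = 23.2 / 21.9 = 1.059.
For two independent groups with equal n: n = 2·((z_{α/2} + z_β) / d)².
z_{α/2} + z_β = 1.960 + 1.282 = 3.242.
n = 2 × (3.242 / 1.059)² = 2 × 3.061² = 2 × 9.37 = 18.7.
Round up to the next whole participant.

n = 19 per group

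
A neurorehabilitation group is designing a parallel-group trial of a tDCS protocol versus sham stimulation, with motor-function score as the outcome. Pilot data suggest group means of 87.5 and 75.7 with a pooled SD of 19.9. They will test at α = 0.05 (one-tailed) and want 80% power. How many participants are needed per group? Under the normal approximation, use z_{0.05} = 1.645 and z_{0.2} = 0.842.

n = 36 per group

Cohen's d = |M₁ − M₂| / SD_pooled = |87.5 − 75.7| / 19.9 = 11.8 / 19.9 = 0.593.
For two independent groups with equal n: n = 2·((z_{α} + z_β) / d)².
z_{α} + z_β = 1.645 + 0.842 = 2.487.
n = 2 × (2.487 / 0.593)² = 2 × 4.194² = 2 × 17.59 = 35.2.
Round up to the next whole participant.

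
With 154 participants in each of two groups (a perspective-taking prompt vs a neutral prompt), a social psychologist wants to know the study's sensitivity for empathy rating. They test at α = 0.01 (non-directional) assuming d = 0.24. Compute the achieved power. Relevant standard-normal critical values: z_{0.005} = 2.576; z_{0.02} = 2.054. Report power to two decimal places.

For two equal groups, power = Φ(d·√(n/2) − z_{α/2}).
d·√(n/2) = 0.24 × √(154/2) = 0.24 × 8.775 = 2.106.
z_β = 2.106 − 2.576 = -0.470.
Power = Φ(-0.470) = 0.319.

power ≈ 0.32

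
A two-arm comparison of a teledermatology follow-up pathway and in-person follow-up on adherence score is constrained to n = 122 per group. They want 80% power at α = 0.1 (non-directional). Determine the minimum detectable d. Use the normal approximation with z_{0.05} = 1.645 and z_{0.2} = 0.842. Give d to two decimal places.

d_min ≈ 0.32

For two independent groups of n = 122 each: d_min = (z_{α/2} + z_β)·√(2/n).
z-sum = 1.645 + 0.842 = 2.487.
d_min = 2.487 × √(2/122) = 2.487 × 0.1280 = 0.318.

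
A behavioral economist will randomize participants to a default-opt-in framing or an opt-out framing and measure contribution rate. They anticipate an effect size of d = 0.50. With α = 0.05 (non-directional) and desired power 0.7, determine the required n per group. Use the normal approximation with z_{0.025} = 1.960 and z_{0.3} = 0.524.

n = 50 per group

For two independent groups with equal n: n = 2·((z_{α/2} + z_β) / d)².
z_{α/2} + z_β = 1.960 + 0.524 = 2.484.
n = 2 × (2.484 / 0.50)² = 2 × 4.968² = 2 × 24.68 = 49.4.
Round up to the next whole participant.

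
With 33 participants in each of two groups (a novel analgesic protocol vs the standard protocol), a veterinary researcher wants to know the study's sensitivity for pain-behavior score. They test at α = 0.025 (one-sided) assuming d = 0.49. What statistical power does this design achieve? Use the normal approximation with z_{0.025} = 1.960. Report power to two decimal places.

power ≈ 0.51

For two equal groups, power = Φ(d·√(n/2) − z_{α}).
d·√(n/2) = 0.49 × √(33/2) = 0.49 × 4.062 = 1.990.
z_β = 1.990 − 1.960 = 0.030.
Power = Φ(0.030) = 0.512.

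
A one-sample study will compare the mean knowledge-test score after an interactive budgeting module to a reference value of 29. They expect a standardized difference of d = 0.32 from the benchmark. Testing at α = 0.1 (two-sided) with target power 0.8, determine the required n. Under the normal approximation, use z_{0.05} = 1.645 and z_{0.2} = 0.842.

n = 61

For a one-sample test: n = ((z_{α/2} + z_β) / d)².
z_{α/2} + z_β = 1.645 + 0.842 = 2.487.
n = (2.487 / 0.32)² = 7.772² = 60.40.
Round up.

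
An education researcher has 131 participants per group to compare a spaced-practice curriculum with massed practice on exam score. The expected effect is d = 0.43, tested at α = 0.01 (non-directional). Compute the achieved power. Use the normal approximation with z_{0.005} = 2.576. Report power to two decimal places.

For two equal groups, power = Φ(d·√(n/2) − z_{α/2}).
d·√(n/2) = 0.43 × √(131/2) = 0.43 × 8.093 = 3.480.
z_β = 3.480 − 2.576 = 0.904.
Power = Φ(0.904) = 0.817.

power ≈ 0.82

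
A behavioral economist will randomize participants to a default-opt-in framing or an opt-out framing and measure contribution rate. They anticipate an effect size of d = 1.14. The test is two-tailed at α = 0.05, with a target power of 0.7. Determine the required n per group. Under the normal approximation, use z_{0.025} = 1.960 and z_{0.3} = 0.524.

n = 10 per group

For two independent groups with equal n: n = 2·((z_{α/2} + z_β) / d)².
z_{α/2} + z_β = 1.960 + 0.524 = 2.484.
n = 2 × (2.484 / 1.14)² = 2 × 2.179² = 2 × 4.75 = 9.5.
Round up to the next whole participant.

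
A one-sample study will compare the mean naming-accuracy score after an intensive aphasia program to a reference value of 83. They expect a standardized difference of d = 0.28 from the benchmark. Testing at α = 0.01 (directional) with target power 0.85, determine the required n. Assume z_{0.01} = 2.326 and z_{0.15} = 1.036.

For a one-sample test: n = ((z_{α} + z_β) / d)².
z_{α} + z_β = 2.326 + 1.036 = 3.362.
n = (3.362 / 0.28)² = 12.007² = 144.17.
Round up.

n = 145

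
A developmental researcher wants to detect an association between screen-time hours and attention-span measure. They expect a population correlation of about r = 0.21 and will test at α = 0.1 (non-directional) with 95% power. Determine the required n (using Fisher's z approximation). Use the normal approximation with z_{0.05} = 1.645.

Fisher's z: C = ½·ln((1+r)/(1−r)) = ½·ln(1.5316) = 0.2132.
n = ((z_{α/2} + z_β)/C)² + 3.
(1.645 + 1.645) / 0.2132 = 3.290 / 0.2132 = 15.432.
n = 15.432² + 3 = 238.13 + 3 = 241.1.
Round up.

n = 242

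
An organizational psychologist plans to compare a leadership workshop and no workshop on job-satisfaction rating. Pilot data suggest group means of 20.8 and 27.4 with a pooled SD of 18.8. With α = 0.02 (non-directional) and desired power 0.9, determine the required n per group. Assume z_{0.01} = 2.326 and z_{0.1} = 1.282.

n = 212 per group

Cohen's d = |M₁ − M₂| / SD_pooled = |20.8 − 27.4| / 18.8 = 6.6 / 18.8 = 0.351.
For two independent groups with equal n: n = 2·((z_{α/2} + z_β) / d)².
z_{α/2} + z_β = 2.326 + 1.282 = 3.608.
n = 2 × (3.608 / 0.351)² = 2 × 10.279² = 2 × 105.66 = 211.3.
Round up to the next whole participant.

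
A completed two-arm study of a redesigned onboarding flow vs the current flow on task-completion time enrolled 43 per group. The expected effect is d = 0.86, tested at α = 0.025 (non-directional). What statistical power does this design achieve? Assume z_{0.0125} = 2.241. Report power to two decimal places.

For two equal groups, power = Φ(d·√(n/2) − z_{α/2}).
d·√(n/2) = 0.86 × √(43/2) = 0.86 × 4.637 = 3.988.
z_β = 3.988 − 2.241 = 1.747.
Power = Φ(1.747) = 0.960.

power ≈ 0.96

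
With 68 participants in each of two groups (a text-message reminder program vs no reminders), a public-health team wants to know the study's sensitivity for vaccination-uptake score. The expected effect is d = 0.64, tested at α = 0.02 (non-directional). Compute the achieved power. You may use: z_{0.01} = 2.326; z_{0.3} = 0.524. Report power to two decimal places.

power ≈ 0.92

For two equal groups, power = Φ(d·√(n/2) − z_{α/2}).
d·√(n/2) = 0.64 × √(68/2) = 0.64 × 5.831 = 3.732.
z_β = 3.732 − 2.326 = 1.406.
Power = Φ(1.406) = 0.920.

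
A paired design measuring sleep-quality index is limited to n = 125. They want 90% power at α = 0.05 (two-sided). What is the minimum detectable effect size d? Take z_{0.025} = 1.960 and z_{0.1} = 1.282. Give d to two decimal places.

d_min ≈ 0.29

For a single sample (or paired design) of n = 125: d_min = (z_{α/2} + z_β)/√n.
z-sum = 1.960 + 1.282 = 3.242.
d_min = 3.242 / √125 = 3.242 / 11.180 = 0.290.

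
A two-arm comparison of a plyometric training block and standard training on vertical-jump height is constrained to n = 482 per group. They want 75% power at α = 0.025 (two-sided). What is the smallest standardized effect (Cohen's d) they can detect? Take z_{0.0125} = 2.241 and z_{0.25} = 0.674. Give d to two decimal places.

d_min ≈ 0.19

For two independent groups of n = 482 each: d_min = (z_{α/2} + z_β)·√(2/n).
z-sum = 2.241 + 0.674 = 2.915.
d_min = 2.915 × √(2/482) = 2.915 × 0.0644 = 0.188.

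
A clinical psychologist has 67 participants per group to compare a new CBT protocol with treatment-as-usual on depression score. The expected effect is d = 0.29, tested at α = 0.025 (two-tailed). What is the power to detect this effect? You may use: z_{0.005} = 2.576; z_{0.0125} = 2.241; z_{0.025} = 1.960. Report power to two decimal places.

power ≈ 0.29

For two equal groups, power = Φ(d·√(n/2) − z_{α/2}).
d·√(n/2) = 0.29 × √(67/2) = 0.29 × 5.788 = 1.678.
z_β = 1.678 − 2.241 = -0.563.
Power = Φ(-0.563) = 0.287.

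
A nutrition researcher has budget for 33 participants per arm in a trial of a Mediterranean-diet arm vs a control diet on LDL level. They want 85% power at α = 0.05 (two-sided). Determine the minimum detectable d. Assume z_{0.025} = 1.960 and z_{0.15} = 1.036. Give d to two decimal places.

For two independent groups of n = 33 each: d_min = (z_{α/2} + z_β)·√(2/n).
z-sum = 1.960 + 1.036 = 2.996.
d_min = 2.996 × √(2/33) = 2.996 × 0.2462 = 0.738.

d_min ≈ 0.74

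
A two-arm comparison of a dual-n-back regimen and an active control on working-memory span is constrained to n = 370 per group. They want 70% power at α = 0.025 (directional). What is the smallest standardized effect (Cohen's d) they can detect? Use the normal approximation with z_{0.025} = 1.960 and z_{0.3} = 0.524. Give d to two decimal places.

For two independent groups of n = 370 each: d_min = (z_{α} + z_β)·√(2/n).
z-sum = 1.960 + 0.524 = 2.484.
d_min = 2.484 × √(2/370) = 2.484 × 0.0735 = 0.183.

d_min ≈ 0.18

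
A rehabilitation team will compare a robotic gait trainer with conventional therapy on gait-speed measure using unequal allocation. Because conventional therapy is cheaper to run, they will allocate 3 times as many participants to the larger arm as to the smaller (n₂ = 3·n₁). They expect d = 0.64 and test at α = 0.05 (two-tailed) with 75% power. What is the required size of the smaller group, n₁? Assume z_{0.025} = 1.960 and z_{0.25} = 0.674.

With allocation ratio k = n₂/n₁ = 3, Var(x̄₁−x̄₂) = σ²(1/n₁ + 1/(k·n₁)) = σ²·(k+1)/(k·n₁).
So n₁ = (1 + 1/k)·((z_{α/2} + z_β)/d)² = 1.333 × (2.634/0.64)².
n₁ = 1.333 × 16.94 = 22.6.
Round up: n₁ = 23, giving n₂ = 3 × 23 = 69.

n₁ = 23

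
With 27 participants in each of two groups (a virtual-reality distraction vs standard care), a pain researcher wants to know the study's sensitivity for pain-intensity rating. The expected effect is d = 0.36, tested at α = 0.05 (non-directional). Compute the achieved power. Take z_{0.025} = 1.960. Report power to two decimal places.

power ≈ 0.26

For two equal groups, power = Φ(d·√(n/2) − z_{α/2}).
d·√(n/2) = 0.36 × √(27/2) = 0.36 × 3.674 = 1.323.
z_β = 1.323 − 1.960 = -0.637.
Power = Φ(-0.637) = 0.262.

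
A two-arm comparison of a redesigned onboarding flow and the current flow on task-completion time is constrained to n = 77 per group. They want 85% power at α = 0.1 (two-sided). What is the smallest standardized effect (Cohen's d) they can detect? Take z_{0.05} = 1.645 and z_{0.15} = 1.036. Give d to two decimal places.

For two independent groups of n = 77 each: d_min = (z_{α/2} + z_β)·√(2/n).
z-sum = 1.645 + 1.036 = 2.681.
d_min = 2.681 × √(2/77) = 2.681 × 0.1612 = 0.432.

d_min ≈ 0.43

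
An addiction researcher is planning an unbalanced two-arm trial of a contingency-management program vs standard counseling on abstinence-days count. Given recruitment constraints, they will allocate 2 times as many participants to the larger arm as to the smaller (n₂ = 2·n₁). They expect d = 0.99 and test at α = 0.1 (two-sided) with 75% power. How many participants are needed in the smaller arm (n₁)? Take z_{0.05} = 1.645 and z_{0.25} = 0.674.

n₁ = 9

With allocation ratio k = n₂/n₁ = 2, Var(x̄₁−x̄₂) = σ²(1/n₁ + 1/(k·n₁)) = σ²·(k+1)/(k·n₁).
So n₁ = (1 + 1/k)·((z_{α/2} + z_β)/d)² = 1.500 × (2.319/0.99)².
n₁ = 1.500 × 5.49 = 8.2.
Round up: n₁ = 9, giving n₂ = 2 × 9 = 18.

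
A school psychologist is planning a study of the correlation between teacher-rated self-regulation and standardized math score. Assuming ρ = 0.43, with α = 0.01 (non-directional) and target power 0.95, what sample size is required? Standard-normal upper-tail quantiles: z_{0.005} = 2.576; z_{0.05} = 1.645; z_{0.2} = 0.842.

n = 88

Fisher's z: C = ½·ln((1+r)/(1−r)) = ½·ln(2.5088) = 0.4599.
n = ((z_{α/2} + z_β)/C)² + 3.
(2.576 + 1.645) / 0.4599 = 4.221 / 0.4599 = 9.178.
n = 9.178² + 3 = 84.24 + 3 = 87.2.
Round up.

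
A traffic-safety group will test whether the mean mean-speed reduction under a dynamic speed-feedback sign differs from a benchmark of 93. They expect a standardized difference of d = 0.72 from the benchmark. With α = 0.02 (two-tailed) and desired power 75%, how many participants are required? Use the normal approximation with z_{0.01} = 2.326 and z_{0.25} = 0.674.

n = 18

For a one-sample test: n = ((z_{α/2} + z_β) / d)².
z_{α/2} + z_β = 2.326 + 0.674 = 3.000.
n = (3.000 / 0.72)² = 4.167² = 17.36.
Round up.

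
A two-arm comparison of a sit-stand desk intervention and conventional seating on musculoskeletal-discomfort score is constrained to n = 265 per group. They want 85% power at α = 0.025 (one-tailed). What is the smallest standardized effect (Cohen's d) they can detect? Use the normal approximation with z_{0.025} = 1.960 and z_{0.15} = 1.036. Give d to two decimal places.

For two independent groups of n = 265 each: d_min = (z_{α} + z_β)·√(2/n).
z-sum = 1.960 + 1.036 = 2.996.
d_min = 2.996 × √(2/265) = 2.996 × 0.0869 = 0.260.

d_min ≈ 0.26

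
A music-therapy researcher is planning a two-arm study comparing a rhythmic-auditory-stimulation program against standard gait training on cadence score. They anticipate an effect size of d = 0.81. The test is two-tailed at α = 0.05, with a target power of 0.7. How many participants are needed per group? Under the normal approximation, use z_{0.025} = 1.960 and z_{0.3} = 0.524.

n = 19 per group

For two independent groups with equal n: n = 2·((z_{α/2} + z_β) / d)².
z_{α/2} + z_β = 1.960 + 0.524 = 2.484.
n = 2 × (2.484 / 0.81)² = 2 × 3.067² = 2 × 9.40 = 18.8.
Round up to the next whole participant.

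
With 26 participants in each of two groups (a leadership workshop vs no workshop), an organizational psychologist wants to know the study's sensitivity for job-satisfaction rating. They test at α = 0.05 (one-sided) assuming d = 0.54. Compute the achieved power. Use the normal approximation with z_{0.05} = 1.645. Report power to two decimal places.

power ≈ 0.62

For two equal groups, power = Φ(d·√(n/2) − z_{α}).
d·√(n/2) = 0.54 × √(26/2) = 0.54 × 3.606 = 1.947.
z_β = 1.947 − 1.645 = 0.302.
Power = Φ(0.302) = 0.619.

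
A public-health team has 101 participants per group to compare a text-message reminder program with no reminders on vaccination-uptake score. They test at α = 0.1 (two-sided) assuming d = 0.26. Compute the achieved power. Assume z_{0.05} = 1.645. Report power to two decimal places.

For two equal groups, power = Φ(d·√(n/2) − z_{α/2}).
d·√(n/2) = 0.26 × √(101/2) = 0.26 × 7.106 = 1.848.
z_β = 1.848 − 1.645 = 0.203.
Power = Φ(0.203) = 0.580.

power ≈ 0.58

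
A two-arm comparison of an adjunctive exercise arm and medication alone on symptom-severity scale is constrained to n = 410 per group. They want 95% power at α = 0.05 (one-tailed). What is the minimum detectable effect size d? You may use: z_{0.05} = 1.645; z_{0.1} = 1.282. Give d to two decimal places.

d_min ≈ 0.23

For two independent groups of n = 410 each: d_min = (z_{α} + z_β)·√(2/n).
z-sum = 1.645 + 1.645 = 3.290.
d_min = 3.290 × √(2/410) = 3.290 × 0.0698 = 0.230.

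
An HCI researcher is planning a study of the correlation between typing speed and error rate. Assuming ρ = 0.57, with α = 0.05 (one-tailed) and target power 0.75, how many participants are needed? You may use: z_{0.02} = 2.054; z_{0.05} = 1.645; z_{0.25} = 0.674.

Fisher's z: C = ½·ln((1+r)/(1−r)) = ½·ln(3.6512) = 0.6475.
n = ((z_{α} + z_β)/C)² + 3.
(1.645 + 0.674) / 0.6475 = 2.319 / 0.6475 = 3.581.
n = 3.581² + 3 = 12.83 + 3 = 15.8.
Round up.

n = 16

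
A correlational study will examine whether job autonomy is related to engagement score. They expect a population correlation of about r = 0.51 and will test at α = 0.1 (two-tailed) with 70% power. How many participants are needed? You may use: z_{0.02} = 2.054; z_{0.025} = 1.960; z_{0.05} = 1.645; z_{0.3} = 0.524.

n = 18

Fisher's z: C = ½·ln((1+r)/(1−r)) = ½·ln(3.0816) = 0.5627.
n = ((z_{α/2} + z_β)/C)² + 3.
(1.645 + 0.524) / 0.5627 = 2.169 / 0.5627 = 3.855.
n = 3.855² + 3 = 14.86 + 3 = 17.9.
Round up.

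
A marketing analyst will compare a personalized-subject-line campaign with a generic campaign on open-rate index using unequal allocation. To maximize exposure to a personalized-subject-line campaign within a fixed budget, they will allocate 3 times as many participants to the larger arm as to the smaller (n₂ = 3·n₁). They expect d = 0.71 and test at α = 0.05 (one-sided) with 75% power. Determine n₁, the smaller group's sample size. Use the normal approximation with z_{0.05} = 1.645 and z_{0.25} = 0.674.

With allocation ratio k = n₂/n₁ = 3, Var(x̄₁−x̄₂) = σ²(1/n₁ + 1/(k·n₁)) = σ²·(k+1)/(k·n₁).
So n₁ = (1 + 1/k)·((z_{α} + z_β)/d)² = 1.333 × (2.319/0.71)².
n₁ = 1.333 × 10.67 = 14.2.
Round up: n₁ = 15, giving n₂ = 3 × 15 = 45.

n₁ = 15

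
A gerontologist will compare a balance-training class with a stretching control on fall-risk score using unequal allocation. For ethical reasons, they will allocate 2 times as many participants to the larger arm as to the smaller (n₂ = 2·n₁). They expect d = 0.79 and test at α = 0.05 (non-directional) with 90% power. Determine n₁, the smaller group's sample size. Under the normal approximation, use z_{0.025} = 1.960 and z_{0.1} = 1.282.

n₁ = 26

With allocation ratio k = n₂/n₁ = 2, Var(x̄₁−x̄₂) = σ²(1/n₁ + 1/(k·n₁)) = σ²·(k+1)/(k·n₁).
So n₁ = (1 + 1/k)·((z_{α/2} + z_β)/d)² = 1.500 × (3.242/0.79)².
n₁ = 1.500 × 16.84 = 25.3.
Round up: n₁ = 26, giving n₂ = 2 × 26 = 52.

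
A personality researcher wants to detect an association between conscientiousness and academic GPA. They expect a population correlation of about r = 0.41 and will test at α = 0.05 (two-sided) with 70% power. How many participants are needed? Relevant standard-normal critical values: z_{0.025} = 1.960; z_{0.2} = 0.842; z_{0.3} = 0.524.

n = 36

Fisher's z: C = ½·ln((1+r)/(1−r)) = ½·ln(2.3898) = 0.4356.
n = ((z_{α/2} + z_β)/C)² + 3.
(1.960 + 0.524) / 0.4356 = 2.484 / 0.4356 = 5.702.
n = 5.702² + 3 = 32.52 + 3 = 35.5.
Round up.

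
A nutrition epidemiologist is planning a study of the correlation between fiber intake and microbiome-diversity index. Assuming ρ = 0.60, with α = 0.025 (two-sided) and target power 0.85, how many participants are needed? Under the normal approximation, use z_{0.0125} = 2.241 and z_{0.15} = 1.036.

Fisher's z: C = ½·ln((1+r)/(1−r)) = ½·ln(4.0000) = 0.6931.
n = ((z_{α/2} + z_β)/C)² + 3.
(2.241 + 1.036) / 0.6931 = 3.277 / 0.6931 = 4.728.
n = 4.728² + 3 = 22.35 + 3 = 25.4.
Round up.

n = 26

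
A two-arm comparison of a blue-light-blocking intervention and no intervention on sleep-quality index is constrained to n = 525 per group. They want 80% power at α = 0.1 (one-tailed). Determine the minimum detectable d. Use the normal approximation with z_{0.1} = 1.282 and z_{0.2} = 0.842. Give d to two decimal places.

For two independent groups of n = 525 each: d_min = (z_{α} + z_β)·√(2/n).
z-sum = 1.282 + 0.842 = 2.124.
d_min = 2.124 × √(2/525) = 2.124 × 0.0617 = 0.131.

d_min ≈ 0.13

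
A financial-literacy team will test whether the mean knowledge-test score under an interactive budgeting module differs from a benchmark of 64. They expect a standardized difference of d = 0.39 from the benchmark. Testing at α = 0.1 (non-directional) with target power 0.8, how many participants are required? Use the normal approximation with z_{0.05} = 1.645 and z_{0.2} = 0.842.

For a one-sample test: n = ((z_{α/2} + z_β) / d)².
z_{α/2} + z_β = 1.645 + 0.842 = 2.487.
n = (2.487 / 0.39)² = 6.377² = 40.67.
Round up.

n = 41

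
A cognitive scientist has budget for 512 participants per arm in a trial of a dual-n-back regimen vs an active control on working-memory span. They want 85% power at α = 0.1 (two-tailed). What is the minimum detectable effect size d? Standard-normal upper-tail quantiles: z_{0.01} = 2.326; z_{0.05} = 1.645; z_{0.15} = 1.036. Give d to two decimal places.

d_min ≈ 0.17

For two independent groups of n = 512 each: d_min = (z_{α/2} + z_β)·√(2/n).
z-sum = 1.645 + 1.036 = 2.681.
d_min = 2.681 × √(2/512) = 2.681 × 0.0625 = 0.168.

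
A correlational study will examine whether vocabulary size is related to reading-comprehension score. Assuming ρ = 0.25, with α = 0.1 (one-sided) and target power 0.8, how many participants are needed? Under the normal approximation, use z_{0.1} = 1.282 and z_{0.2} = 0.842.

n = 73

Fisher's z: C = ½·ln((1+r)/(1−r)) = ½·ln(1.6667) = 0.2554.
n = ((z_{α} + z_β)/C)² + 3.
(1.282 + 0.842) / 0.2554 = 2.124 / 0.2554 = 8.316.
n = 8.316² + 3 = 69.16 + 3 = 72.2.
Round up.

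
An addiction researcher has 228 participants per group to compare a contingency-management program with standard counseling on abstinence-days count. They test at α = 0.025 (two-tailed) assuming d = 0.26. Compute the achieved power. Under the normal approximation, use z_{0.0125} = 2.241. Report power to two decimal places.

power ≈ 0.70

For two equal groups, power = Φ(d·√(n/2) − z_{α/2}).
d·√(n/2) = 0.26 × √(228/2) = 0.26 × 10.677 = 2.776.
z_β = 2.776 − 2.241 = 0.535.
Power = Φ(0.535) = 0.704.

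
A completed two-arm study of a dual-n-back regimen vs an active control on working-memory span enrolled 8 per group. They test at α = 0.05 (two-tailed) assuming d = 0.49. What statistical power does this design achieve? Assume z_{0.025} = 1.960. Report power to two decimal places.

For two equal groups, power = Φ(d·√(n/2) − z_{α/2}).
d·√(n/2) = 0.49 × √(8/2) = 0.49 × 2.000 = 0.980.
z_β = 0.980 − 1.960 = -0.980.
Power = Φ(-0.980) = 0.164.

power ≈ 0.16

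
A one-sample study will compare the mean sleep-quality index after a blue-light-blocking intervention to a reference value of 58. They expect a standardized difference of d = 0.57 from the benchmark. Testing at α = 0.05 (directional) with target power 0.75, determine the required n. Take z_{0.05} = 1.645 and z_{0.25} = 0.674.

For a one-sample test: n = ((z_{α} + z_β) / d)².
z_{α} + z_β = 1.645 + 0.674 = 2.319.
n = (2.319 / 0.57)² = 4.068² = 16.55.
Round up.

n = 17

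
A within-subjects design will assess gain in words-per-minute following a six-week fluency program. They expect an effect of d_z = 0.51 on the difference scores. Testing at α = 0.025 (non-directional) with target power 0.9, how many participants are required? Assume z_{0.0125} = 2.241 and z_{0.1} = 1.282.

For a paired (one-sample on differences) test: n = ((z_{α/2} + z_β) / d)².
z_{α/2} + z_β = 2.241 + 1.282 = 3.523.
n = (3.523 / 0.51)² = 6.908² = 47.72.
Round up.

n = 48 pairs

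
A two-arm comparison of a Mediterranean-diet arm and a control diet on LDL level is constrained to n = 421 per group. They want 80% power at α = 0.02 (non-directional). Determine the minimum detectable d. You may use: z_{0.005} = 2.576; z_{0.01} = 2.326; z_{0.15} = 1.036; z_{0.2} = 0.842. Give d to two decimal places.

d_min ≈ 0.22

For two independent groups of n = 421 each: d_min = (z_{α/2} + z_β)·√(2/n).
z-sum = 2.326 + 0.842 = 3.168.
d_min = 3.168 × √(2/421) = 3.168 × 0.0689 = 0.218.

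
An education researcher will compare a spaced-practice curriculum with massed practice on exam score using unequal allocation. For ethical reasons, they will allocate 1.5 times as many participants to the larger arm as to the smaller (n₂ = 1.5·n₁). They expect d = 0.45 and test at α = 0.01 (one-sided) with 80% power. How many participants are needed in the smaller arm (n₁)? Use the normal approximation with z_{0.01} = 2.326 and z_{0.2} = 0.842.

n₁ = 83

With allocation ratio k = n₂/n₁ = 1.5, Var(x̄₁−x̄₂) = σ²(1/n₁ + 1/(k·n₁)) = σ²·(k+1)/(k·n₁).
So n₁ = (1 + 1/k)·((z_{α} + z_β)/d)² = 1.667 × (3.168/0.45)².
n₁ = 1.667 × 49.56 = 82.6.
Round up: n₁ = 83, giving n₂ = ⌈1.5 × 83⌉ = ⌈124.5⌉ = 125.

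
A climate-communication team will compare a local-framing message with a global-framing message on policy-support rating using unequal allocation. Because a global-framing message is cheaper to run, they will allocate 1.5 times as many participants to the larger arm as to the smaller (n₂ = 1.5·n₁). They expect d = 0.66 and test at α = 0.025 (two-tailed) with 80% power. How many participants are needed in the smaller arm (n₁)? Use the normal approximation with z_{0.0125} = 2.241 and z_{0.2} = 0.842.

With allocation ratio k = n₂/n₁ = 1.5, Var(x̄₁−x̄₂) = σ²(1/n₁ + 1/(k·n₁)) = σ²·(k+1)/(k·n₁).
So n₁ = (1 + 1/k)·((z_{α/2} + z_β)/d)² = 1.667 × (3.083/0.66)².
n₁ = 1.667 × 21.82 = 36.4.
Round up: n₁ = 37, giving n₂ = ⌈1.5 × 37⌉ = ⌈55.5⌉ = 56.

n₁ = 37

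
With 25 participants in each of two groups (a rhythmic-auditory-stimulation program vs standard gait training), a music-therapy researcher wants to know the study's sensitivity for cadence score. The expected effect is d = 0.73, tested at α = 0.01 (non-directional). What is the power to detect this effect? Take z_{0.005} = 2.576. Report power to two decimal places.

power ≈ 0.50

For two equal groups, power = Φ(d·√(n/2) − z_{α/2}).
d·√(n/2) = 0.73 × √(25/2) = 0.73 × 3.536 = 2.581.
z_β = 2.581 − 2.576 = 0.005.
Power = Φ(0.005) = 0.502.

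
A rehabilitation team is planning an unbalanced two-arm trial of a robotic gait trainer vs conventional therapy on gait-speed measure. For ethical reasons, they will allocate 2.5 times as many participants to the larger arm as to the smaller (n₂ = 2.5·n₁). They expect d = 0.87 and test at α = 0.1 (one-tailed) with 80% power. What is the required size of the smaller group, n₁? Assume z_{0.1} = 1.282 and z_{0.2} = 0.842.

n₁ = 9

With allocation ratio k = n₂/n₁ = 2.5, Var(x̄₁−x̄₂) = σ²(1/n₁ + 1/(k·n₁)) = σ²·(k+1)/(k·n₁).
So n₁ = (1 + 1/k)·((z_{α} + z_β)/d)² = 1.400 × (2.124/0.87)².
n₁ = 1.400 × 5.96 = 8.3.
Round up: n₁ = 9, giving n₂ = ⌈2.5 × 9⌉ = ⌈22.5⌉ = 23.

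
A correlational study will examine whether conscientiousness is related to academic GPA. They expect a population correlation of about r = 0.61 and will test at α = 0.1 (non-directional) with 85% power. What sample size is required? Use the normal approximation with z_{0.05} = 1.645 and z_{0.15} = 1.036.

n = 18

Fisher's z: C = ½·ln((1+r)/(1−r)) = ½·ln(4.1282) = 0.7089.
n = ((z_{α/2} + z_β)/C)² + 3.
(1.645 + 1.036) / 0.7089 = 2.681 / 0.7089 = 3.782.
n = 3.782² + 3 = 14.30 + 3 = 17.3.
Round up.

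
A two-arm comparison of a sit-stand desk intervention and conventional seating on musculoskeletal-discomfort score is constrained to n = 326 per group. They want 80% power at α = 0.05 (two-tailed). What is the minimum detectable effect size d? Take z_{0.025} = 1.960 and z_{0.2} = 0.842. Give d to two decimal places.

For two independent groups of n = 326 each: d_min = (z_{α/2} + z_β)·√(2/n).
z-sum = 1.960 + 0.842 = 2.802.
d_min = 2.802 × √(2/326) = 2.802 × 0.0783 = 0.219.

d_min ≈ 0.22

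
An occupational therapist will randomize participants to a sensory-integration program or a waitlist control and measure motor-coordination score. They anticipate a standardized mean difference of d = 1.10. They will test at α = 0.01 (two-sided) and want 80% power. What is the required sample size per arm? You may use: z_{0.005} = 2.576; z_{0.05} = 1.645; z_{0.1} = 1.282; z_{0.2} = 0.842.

For two independent groups with equal n: n = 2·((z_{α/2} + z_β) / d)².
z_{α/2} + z_β = 2.576 + 0.842 = 3.418.
n = 2 × (3.418 / 1.10)² = 2 × 3.107² = 2 × 9.66 = 19.3.
Round up to the next whole participant.

n = 20 per group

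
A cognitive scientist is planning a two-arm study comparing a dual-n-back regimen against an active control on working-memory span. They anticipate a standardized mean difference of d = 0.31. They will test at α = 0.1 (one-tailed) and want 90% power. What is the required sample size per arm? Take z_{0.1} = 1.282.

For two independent groups with equal n: n = 2·((z_{α} + z_β) / d)².
z_{α} + z_β = 1.282 + 1.282 = 2.564.
n = 2 × (2.564 / 0.31)² = 2 × 8.271² = 2 × 68.41 = 136.8.
Round up to the next whole participant.

n = 137 per group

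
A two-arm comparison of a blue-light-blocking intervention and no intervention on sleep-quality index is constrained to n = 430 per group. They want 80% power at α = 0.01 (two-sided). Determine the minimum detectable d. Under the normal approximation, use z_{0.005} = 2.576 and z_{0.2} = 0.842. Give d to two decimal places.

d_min ≈ 0.23

For two independent groups of n = 430 each: d_min = (z_{α/2} + z_β)·√(2/n).
z-sum = 2.576 + 0.842 = 3.418.
d_min = 3.418 × √(2/430) = 3.418 × 0.0682 = 0.233.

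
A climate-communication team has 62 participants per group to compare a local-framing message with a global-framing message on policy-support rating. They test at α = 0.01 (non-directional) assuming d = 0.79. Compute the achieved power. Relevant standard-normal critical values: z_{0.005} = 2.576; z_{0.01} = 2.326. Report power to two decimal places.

For two equal groups, power = Φ(d·√(n/2) − z_{α/2}).
d·√(n/2) = 0.79 × √(62/2) = 0.79 × 5.568 = 4.399.
z_β = 4.399 − 2.576 = 1.823.
Power = Φ(1.823) = 0.966.

power ≈ 0.97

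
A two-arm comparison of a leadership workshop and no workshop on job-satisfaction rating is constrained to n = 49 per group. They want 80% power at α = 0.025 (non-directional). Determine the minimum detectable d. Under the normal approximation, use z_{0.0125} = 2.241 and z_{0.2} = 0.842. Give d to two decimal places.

d_min ≈ 0.62

For two independent groups of n = 49 each: d_min = (z_{α/2} + z_β)·√(2/n).
z-sum = 2.241 + 0.842 = 3.083.
d_min = 3.083 × √(2/49) = 3.083 × 0.2020 = 0.623.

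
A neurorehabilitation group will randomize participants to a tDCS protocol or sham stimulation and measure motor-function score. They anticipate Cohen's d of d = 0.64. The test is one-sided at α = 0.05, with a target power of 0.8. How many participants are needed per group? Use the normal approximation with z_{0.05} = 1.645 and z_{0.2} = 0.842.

For two independent groups with equal n: n = 2·((z_{α} + z_β) / d)².
z_{α} + z_β = 1.645 + 0.842 = 2.487.
n = 2 × (2.487 / 0.64)² = 2 × 3.886² = 2 × 15.10 = 30.2.
Round up to the next whole participant.

n = 31 per group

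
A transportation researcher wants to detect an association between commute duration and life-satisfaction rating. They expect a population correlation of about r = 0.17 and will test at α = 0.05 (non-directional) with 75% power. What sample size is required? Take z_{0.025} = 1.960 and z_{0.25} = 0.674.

n = 239

Fisher's z: C = ½·ln((1+r)/(1−r)) = ½·ln(1.4096) = 0.1717.
n = ((z_{α/2} + z_β)/C)² + 3.
(1.960 + 0.674) / 0.1717 = 2.634 / 0.1717 = 15.341.
n = 15.341² + 3 = 235.34 + 3 = 238.3.
Round up.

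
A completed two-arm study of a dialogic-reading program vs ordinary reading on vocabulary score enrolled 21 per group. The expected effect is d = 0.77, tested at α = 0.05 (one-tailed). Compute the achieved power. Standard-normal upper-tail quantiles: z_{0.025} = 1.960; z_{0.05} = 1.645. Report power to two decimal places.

power ≈ 0.80

For two equal groups, power = Φ(d·√(n/2) − z_{α}).
d·√(n/2) = 0.77 × √(21/2) = 0.77 × 3.240 = 2.495.
z_β = 2.495 − 1.645 = 0.850.
Power = Φ(0.850) = 0.802.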